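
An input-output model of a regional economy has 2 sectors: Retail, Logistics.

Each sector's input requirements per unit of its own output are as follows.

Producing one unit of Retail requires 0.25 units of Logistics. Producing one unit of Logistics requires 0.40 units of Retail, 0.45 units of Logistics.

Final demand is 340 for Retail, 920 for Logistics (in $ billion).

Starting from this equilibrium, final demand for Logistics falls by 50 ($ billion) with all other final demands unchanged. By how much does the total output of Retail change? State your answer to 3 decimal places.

Δx_R = -44.444

I − A =
  [   1.00    -0.40]
  [  -0.25     0.55]
det(I−A) = (1.00)(0.55) − (-0.40)(-0.25) = 0.4500
adj(I−A) = [[0.55, 0.40], [0.25, 1.00]]
(I − A)⁻¹ = adj(I−A) / det(I−A) ≈
  [   1.2222     0.8889]
  [   0.5556     2.2222]
Δx = (I − A)⁻¹ Δd with Δd having -50 in the Logistics component and 0 elsewhere.
So Δx_R = L_RL · (-50), where L_RL = adj(I−A)_RL / det(I−A) = 0.40 / 0.4500.
Δx_R = 0.40 × (-50) / 0.4500 = -20.00 / 0.4500 ≈ -44.444.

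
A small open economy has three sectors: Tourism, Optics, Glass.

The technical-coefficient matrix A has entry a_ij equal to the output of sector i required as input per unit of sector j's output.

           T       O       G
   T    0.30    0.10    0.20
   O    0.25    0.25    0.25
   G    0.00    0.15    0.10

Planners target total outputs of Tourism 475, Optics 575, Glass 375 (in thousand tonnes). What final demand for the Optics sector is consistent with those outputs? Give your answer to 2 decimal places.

d_O = 218.75

I − A =
  [   0.70    -0.10    -0.20]
  [  -0.25     0.75    -0.25]
  [   0.00    -0.15     0.90]
d = (I − A) x:
  d_T = (+0.70)·475 + (-0.10)·575 + (-0.20)·375 = 200.00
  d_O = (-0.25)·475 + (+0.75)·575 + (-0.25)·375 = 218.75
  d_G = (+0.00)·475 + (-0.15)·575 + (+0.90)·375 = 251.25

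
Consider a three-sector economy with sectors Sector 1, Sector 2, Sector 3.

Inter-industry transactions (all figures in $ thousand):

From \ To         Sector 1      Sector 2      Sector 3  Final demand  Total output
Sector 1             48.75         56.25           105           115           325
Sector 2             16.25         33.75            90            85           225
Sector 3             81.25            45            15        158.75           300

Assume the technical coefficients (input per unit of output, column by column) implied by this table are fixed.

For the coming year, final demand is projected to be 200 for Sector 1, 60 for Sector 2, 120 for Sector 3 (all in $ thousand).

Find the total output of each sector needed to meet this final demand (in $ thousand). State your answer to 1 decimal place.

Technical coefficients a_ij = z_ij / X_j:
  a_11 = 48.75/325 = 0.15, a_21 = 16.25/325 = 0.05, a_31 = 81.25/325 = 0.25
  a_12 = 56.25/225 = 0.25, a_22 = 33.75/225 = 0.15, a_32 = 45/225 = 0.20
  a_13 = 105/300 = 0.35, a_23 = 90/300 = 0.30, a_33 = 15/300 = 0.05
I − A =
  [   0.85    -0.25    -0.35]
  [  -0.05     0.85    -0.30]
  [  -0.25    -0.20     0.95]
Cofactors of I−A, C_ij = (−1)^(i+j)·(minor ij) (rows/columns in the sector order above):
  C_11 = (0.85)(0.95) − (-0.30)(-0.20) = 0.7475
  C_12 = −[(-0.05)(0.95) − (-0.30)(-0.25)] = 0.1225
  C_13 = (-0.05)(-0.20) − (0.85)(-0.25) = 0.2225
  C_21 = −[(-0.25)(0.95) − (-0.35)(-0.20)] = 0.3075
  C_22 = (0.85)(0.95) − (-0.35)(-0.25) = 0.7200
  C_23 = −[(0.85)(-0.20) − (-0.25)(-0.25)] = 0.2325
  C_31 = (-0.25)(-0.30) − (-0.35)(0.85) = 0.3725
  C_32 = −[(0.85)(-0.30) − (-0.35)(-0.05)] = 0.2725
  C_33 = (0.85)(0.85) − (-0.25)(-0.05) = 0.7100
det(I−A) = Σ_j (I−A)_1j·C_1j = (0.85)(0.7475) + (-0.25)(0.1225) + (-0.35)(0.2225) = 0.526875
adj(I−A) = Cᵀ =
  [ 0.7475   0.3075   0.3725]
  [ 0.1225   0.7200   0.2725]
  [ 0.2225   0.2325   0.7100]
(I − A)⁻¹ = adj(I−A) / det(I−A) ≈
  [   1.4187     0.5836     0.7070]
  [   0.2325     1.3665     0.5172]
  [   0.4223     0.4413     1.3476]
x = (I − A)⁻¹ d = adj(I−A)·d / det(I−A), with det(I−A) = 0.526875:
  x_1 = (0.7475·200 + 0.3075·60 + 0.3725·120) / 0.526875 = 212.65 / 0.526875 ≈ 403.6
  x_2 = (0.1225·200 + 0.7200·60 + 0.2725·120) / 0.526875 = 100.40 / 0.526875 ≈ 190.6
  x_3 = (0.2225·200 + 0.2325·60 + 0.7100·120) / 0.526875 = 143.65 / 0.526875 ≈ 272.6

x_1 = 403.6, x_2 = 190.6, x_3 = 272.6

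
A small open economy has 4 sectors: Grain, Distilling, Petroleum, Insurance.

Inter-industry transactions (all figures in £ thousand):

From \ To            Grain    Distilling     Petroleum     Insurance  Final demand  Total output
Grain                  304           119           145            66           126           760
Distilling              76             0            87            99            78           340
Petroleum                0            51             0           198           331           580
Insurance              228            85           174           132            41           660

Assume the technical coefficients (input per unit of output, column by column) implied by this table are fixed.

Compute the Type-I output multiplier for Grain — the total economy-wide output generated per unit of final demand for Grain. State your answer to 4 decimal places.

m_G = 4.3780

Technical coefficients a_ij = z_ij / X_j:
  a_GG = 304/760 = 0.40, a_DG = 76/760 = 0.10, a_PG = 0/760 = 0.00, a_IG = 228/760 = 0.30
  a_GD = 119/340 = 0.35, a_DD = 0/340 = 0.00, a_PD = 51/340 = 0.15, a_ID = 85/340 = 0.25
  a_GP = 145/580 = 0.25, a_DP = 87/580 = 0.15, a_PP = 0/580 = 0.00, a_IP = 174/580 = 0.30
  a_GI = 66/660 = 0.10, a_DI = 99/660 = 0.15, a_PI = 198/660 = 0.30, a_II = 132/660 = 0.20
I − A =
  [   0.60    -0.35    -0.25    -0.10]
  [  -0.10     1.00    -0.15    -0.15]
  [   0.00    -0.15     1.00    -0.30]
  [  -0.30    -0.25    -0.30     0.80]
Compute the cofactors C_ij = (−1)^(i+j)·(3×3 minor ij) of I−A; the adjugate is their transpose:
adj(I−A) = Cᵀ =
  [ 0.636500   0.326750   0.282125   0.246625]
  [ 0.129500   0.373500   0.128750   0.134500]
  [ 0.116250   0.144000   0.381250   0.184500]
  [ 0.322750   0.293250   0.289000   0.547750]
det(I−A) = Σ_j (I−A)_1j·C_1j = (0.60)(0.636500) + (-0.35)(0.129500) + (-0.25)(0.116250) + (-0.10)(0.322750) = 0.2752375
(I − A)⁻¹ = adj(I−A) / det(I−A) ≈
  [   2.31255     1.18716     1.02502     0.89604]
  [   0.47050     1.35701     0.46778     0.48867]
  [   0.42236     0.52318     1.38517     0.67033]
  [   1.17262     1.06544     1.05000     1.99010]
The output multiplier for sector j is the column-j sum of the Leontief inverse (I − A)⁻¹ = adj(I−A) / det(I−A).
Column G of adj(I−A): (0.636500, 0.129500, 0.116250, 0.322750); det(I−A) = 0.2752375.
m_G = (0.636500 + 0.129500 + 0.116250 + 0.322750) / 0.2752375 = 1.205 / 0.2752375 ≈ 4.3780.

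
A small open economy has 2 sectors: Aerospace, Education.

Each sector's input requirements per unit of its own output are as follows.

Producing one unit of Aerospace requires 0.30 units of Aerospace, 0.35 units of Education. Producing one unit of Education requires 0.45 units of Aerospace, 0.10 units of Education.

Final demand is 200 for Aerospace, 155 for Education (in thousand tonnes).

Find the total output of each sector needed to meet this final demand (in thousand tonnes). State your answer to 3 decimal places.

I − A =
  [   0.70    -0.45]
  [  -0.35     0.90]
det(I−A) = (0.70)(0.90) − (-0.45)(-0.35) = 0.4725
adj(I−A) = [[0.90, 0.45], [0.35, 0.70]]
(I − A)⁻¹ = adj(I−A) / det(I−A) ≈
  [   1.9048     0.9524]
  [   0.7407     1.4815]
x = (I − A)⁻¹ d = adj(I−A)·d / det(I−A), with det(I−A) = 0.4725:
  x_1 = (0.90·200 + 0.45·155) / 0.4725 = 249.75 / 0.4725 ≈ 528.571
  x_2 = (0.35·200 + 0.70·155) / 0.4725 = 178.50 / 0.4725 ≈ 377.778

x_1 = 528.571, x_2 = 377.778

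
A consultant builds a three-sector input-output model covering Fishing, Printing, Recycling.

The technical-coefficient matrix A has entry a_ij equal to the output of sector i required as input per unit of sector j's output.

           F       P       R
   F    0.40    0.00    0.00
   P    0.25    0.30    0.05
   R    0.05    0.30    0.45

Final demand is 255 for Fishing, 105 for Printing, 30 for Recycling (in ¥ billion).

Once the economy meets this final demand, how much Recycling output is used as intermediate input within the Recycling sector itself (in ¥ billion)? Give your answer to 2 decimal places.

z_RR = 120.71

I − A =
  [   0.60     0.00     0.00]
  [  -0.25     0.70    -0.05]
  [  -0.05    -0.30     0.55]
Cofactors of I−A, C_ij = (−1)^(i+j)·(minor ij) (rows/columns in the sector order above):
  C_11 = (0.70)(0.55) − (-0.05)(-0.30) = 0.3700
  C_12 = −[(-0.25)(0.55) − (-0.05)(-0.05)] = 0.1400
  C_13 = (-0.25)(-0.30) − (0.70)(-0.05) = 0.1100
  C_21 = −[(0.00)(0.55) − (0.00)(-0.30)] = 0.0000
  C_22 = (0.60)(0.55) − (0.00)(-0.05) = 0.3300
  C_23 = −[(0.60)(-0.30) − (0.00)(-0.05)] = 0.1800
  C_31 = (0.00)(-0.05) − (0.00)(0.70) = 0.0000
  C_32 = −[(0.60)(-0.05) − (0.00)(-0.25)] = 0.0300
  C_33 = (0.60)(0.70) − (0.00)(-0.25) = 0.4200
det(I−A) = Σ_j (I−A)_1j·C_1j = (0.60)(0.3700) + (0.00)(0.1400) + (0.00)(0.1100) = 0.2220
adj(I−A) = Cᵀ =
  [ 0.3700   0.0000   0.0000]
  [ 0.1400   0.3300   0.0300]
  [ 0.1100   0.1800   0.4200]
(I − A)⁻¹ = adj(I−A) / det(I−A) ≈
  [   1.6667     0.0000     0.0000]
  [   0.6306     1.4865     0.1351]
  [   0.4955     0.8108     1.8919]
First solve x = (I − A)⁻¹ d = adj(I−A)·d / det(I−A); in particular x_R = (0.1100·255 + 0.1800·105 + 0.4200·30) / 0.2220 = 59.55 / 0.2220 ≈ 268.2432.
Intermediate flow from R to R: z_RR = a_RR · x_R = 0.45 × 59.55 / 0.2220 = 26.7975 / 0.2220 ≈ 120.71.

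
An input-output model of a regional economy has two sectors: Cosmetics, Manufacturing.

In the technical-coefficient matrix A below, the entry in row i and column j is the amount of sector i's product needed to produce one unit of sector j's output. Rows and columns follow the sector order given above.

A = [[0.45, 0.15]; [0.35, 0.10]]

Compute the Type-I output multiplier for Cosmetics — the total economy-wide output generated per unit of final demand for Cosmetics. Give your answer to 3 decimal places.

m_1 = 2.825

I − A =
  [   0.55    -0.15]
  [  -0.35     0.90]
det(I−A) = (0.55)(0.90) − (-0.15)(-0.35) = 0.4425
adj(I−A) = [[0.90, 0.15], [0.35, 0.55]]
(I − A)⁻¹ = adj(I−A) / det(I−A) ≈
  [   2.0339     0.3390]
  [   0.7910     1.2429]
The output multiplier for sector j is the column-j sum of the Leontief inverse (I − A)⁻¹ = adj(I−A) / det(I−A).
Column 1 of adj(I−A): (0.90, 0.35); det(I−A) = 0.4425.
m_1 = (0.90 + 0.35) / 0.4425 = 1.25 / 0.4425 ≈ 2.825.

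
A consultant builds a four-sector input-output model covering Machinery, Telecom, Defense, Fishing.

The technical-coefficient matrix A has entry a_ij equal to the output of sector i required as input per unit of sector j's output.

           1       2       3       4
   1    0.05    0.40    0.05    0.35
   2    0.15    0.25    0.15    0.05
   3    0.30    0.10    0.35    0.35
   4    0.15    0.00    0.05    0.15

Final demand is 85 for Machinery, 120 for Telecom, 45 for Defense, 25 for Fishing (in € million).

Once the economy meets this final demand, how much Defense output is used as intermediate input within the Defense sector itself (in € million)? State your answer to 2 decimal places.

z_33 = 96.41

I − A =
  [   0.95    -0.40    -0.05    -0.35]
  [  -0.15     0.75    -0.15    -0.05]
  [  -0.30    -0.10     0.65    -0.35]
  [  -0.15     0.00    -0.05     0.85]
Compute the cofactors C_ij = (−1)^(i+j)·(3×3 minor ij) of I−A; the adjugate is their transpose:
adj(I−A) = Cᵀ =
  [ 0.388250   0.220000   0.097000   0.212750]
  [ 0.132000   0.453500   0.125000   0.132500]
  [ 0.244125   0.198500   0.512250   0.323125]
  [ 0.082875   0.050500   0.047250   0.379875]
det(I−A) = Σ_j (I−A)_1j·C_1j = (0.95)(0.388250) + (-0.40)(0.132000) + (-0.05)(0.244125) + (-0.35)(0.082875) = 0.274825
(I − A)⁻¹ = adj(I−A) / det(I−A) ≈
  [   1.4127     0.8005     0.3530     0.7741]
  [   0.4803     1.6501     0.4548     0.4821]
  [   0.8883     0.7223     1.8639     1.1757]
  [   0.3016     0.1838     0.1719     1.3822]
First solve x = (I − A)⁻¹ d = adj(I−A)·d / det(I−A); in particular x_3 = (0.244125·85 + 0.198500·120 + 0.512250·45 + 0.323125·25) / 0.274825 = 75.70 / 0.274825 ≈ 275.4480.
Intermediate flow from 3 to 3: z_33 = a_33 · x_3 = 0.35 × 75.70 / 0.274825 = 26.495 / 0.274825 ≈ 96.41.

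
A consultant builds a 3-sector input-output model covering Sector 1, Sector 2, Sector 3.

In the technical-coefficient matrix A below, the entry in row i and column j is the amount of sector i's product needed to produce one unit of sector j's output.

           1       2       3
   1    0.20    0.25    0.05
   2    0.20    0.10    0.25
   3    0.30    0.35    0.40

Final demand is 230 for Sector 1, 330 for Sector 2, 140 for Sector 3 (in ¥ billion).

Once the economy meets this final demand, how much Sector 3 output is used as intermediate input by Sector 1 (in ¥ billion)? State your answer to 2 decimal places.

I − A =
  [   0.80    -0.25    -0.05]
  [  -0.20     0.90    -0.25]
  [  -0.30    -0.35     0.60]
Cofactors of I−A, C_ij = (−1)^(i+j)·(minor ij) (rows/columns in the sector order above):
  C_11 = (0.90)(0.60) − (-0.25)(-0.35) = 0.4525
  C_12 = −[(-0.20)(0.60) − (-0.25)(-0.30)] = 0.1950
  C_13 = (-0.20)(-0.35) − (0.90)(-0.30) = 0.3400
  C_21 = −[(-0.25)(0.60) − (-0.05)(-0.35)] = 0.1675
  C_22 = (0.80)(0.60) − (-0.05)(-0.30) = 0.4650
  C_23 = −[(0.80)(-0.35) − (-0.25)(-0.30)] = 0.3550
  C_31 = (-0.25)(-0.25) − (-0.05)(0.90) = 0.1075
  C_32 = −[(0.80)(-0.25) − (-0.05)(-0.20)] = 0.2100
  C_33 = (0.80)(0.90) − (-0.25)(-0.20) = 0.6700
det(I−A) = Σ_j (I−A)_1j·C_1j = (0.80)(0.4525) + (-0.25)(0.1950) + (-0.05)(0.3400) = 0.29625
adj(I−A) = Cᵀ =
  [ 0.4525   0.1675   0.1075]
  [ 0.1950   0.4650   0.2100]
  [ 0.3400   0.3550   0.6700]
(I − A)⁻¹ = adj(I−A) / det(I−A) ≈
  [   1.5274     0.5654     0.3629]
  [   0.6582     1.5696     0.7089]
  [   1.1477     1.1983     2.2616]
First solve x = (I − A)⁻¹ d = adj(I−A)·d / det(I−A); in particular x_1 = (0.4525·230 + 0.1675·330 + 0.1075·140) / 0.29625 = 174.40 / 0.29625 ≈ 588.6920.
Intermediate flow from 3 to 1: z_31 = a_31 · x_1 = 0.30 × 174.40 / 0.29625 = 52.32 / 0.29625 ≈ 176.61.

z_31 = 176.61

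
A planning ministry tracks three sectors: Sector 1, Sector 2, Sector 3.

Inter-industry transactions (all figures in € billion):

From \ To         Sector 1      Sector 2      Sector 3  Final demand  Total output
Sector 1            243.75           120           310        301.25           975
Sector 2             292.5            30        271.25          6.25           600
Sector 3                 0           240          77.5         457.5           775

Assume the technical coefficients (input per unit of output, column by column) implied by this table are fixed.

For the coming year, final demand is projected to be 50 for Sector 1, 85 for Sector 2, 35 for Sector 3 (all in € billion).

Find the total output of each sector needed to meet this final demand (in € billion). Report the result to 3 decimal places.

x_1 = 185.147, x_2 = 194.041, x_3 = 125.130

Technical coefficients a_ij = z_ij / X_j:
  a_11 = 243.75/975 = 0.25, a_21 = 292.5/975 = 0.30, a_31 = 0/975 = 0.00
  a_12 = 120/600 = 0.20, a_22 = 30/600 = 0.05, a_32 = 240/600 = 0.40
  a_13 = 310/775 = 0.40, a_23 = 271.25/775 = 0.35, a_33 = 77.5/775 = 0.10
I − A =
  [   0.75    -0.20    -0.40]
  [  -0.30     0.95    -0.35]
  [   0.00    -0.40     0.90]
Cofactors of I−A, C_ij = (−1)^(i+j)·(minor ij) (rows/columns in the sector order above):
  C_11 = (0.95)(0.90) − (-0.35)(-0.40) = 0.7150
  C_12 = −[(-0.30)(0.90) − (-0.35)(0.00)] = 0.2700
  C_13 = (-0.30)(-0.40) − (0.95)(0.00) = 0.1200
  C_21 = −[(-0.20)(0.90) − (-0.40)(-0.40)] = 0.3400
  C_22 = (0.75)(0.90) − (-0.40)(0.00) = 0.6750
  C_23 = −[(0.75)(-0.40) − (-0.20)(0.00)] = 0.3000
  C_31 = (-0.20)(-0.35) − (-0.40)(0.95) = 0.4500
  C_32 = −[(0.75)(-0.35) − (-0.40)(-0.30)] = 0.3825
  C_33 = (0.75)(0.95) − (-0.20)(-0.30) = 0.6525
det(I−A) = Σ_j (I−A)_1j·C_1j = (0.75)(0.7150) + (-0.20)(0.2700) + (-0.40)(0.1200) = 0.43425
adj(I−A) = Cᵀ =
  [ 0.7150   0.3400   0.4500]
  [ 0.2700   0.6750   0.3825]
  [ 0.1200   0.3000   0.6525]
(I − A)⁻¹ = adj(I−A) / det(I−A) ≈
  [   1.6465     0.7830     1.0363]
  [   0.6218     1.5544     0.8808]
  [   0.2763     0.6908     1.5026]
x = (I − A)⁻¹ d = adj(I−A)·d / det(I−A), with det(I−A) = 0.43425:
  x_1 = (0.7150·50 + 0.3400·85 + 0.4500·35) / 0.43425 = 80.40 / 0.43425 ≈ 185.147
  x_2 = (0.2700·50 + 0.6750·85 + 0.3825·35) / 0.43425 = 84.2625 / 0.43425 ≈ 194.041
  x_3 = (0.1200·50 + 0.3000·85 + 0.6525·35) / 0.43425 = 54.3375 / 0.43425 ≈ 125.130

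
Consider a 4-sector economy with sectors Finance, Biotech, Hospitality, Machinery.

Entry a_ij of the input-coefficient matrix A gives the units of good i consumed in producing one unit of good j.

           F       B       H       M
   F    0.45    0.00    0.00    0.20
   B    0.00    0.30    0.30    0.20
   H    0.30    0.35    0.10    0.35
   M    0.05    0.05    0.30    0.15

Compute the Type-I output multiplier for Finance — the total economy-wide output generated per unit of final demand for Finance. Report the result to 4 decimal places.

I − A =
  [   0.55     0.00     0.00    -0.20]
  [   0.00     0.70    -0.30    -0.20]
  [  -0.30    -0.35     0.90    -0.35]
  [  -0.05    -0.05    -0.30     0.85]
Compute the cofactors C_ij = (−1)^(i+j)·(3×3 minor ij) of I−A; the adjugate is their transpose:
adj(I−A) = Cᵀ =
  [ 0.33750   0.03000   0.04500   0.10500]
  [ 0.10875   0.33600   0.17025   0.17475]
  [ 0.19125   0.17275   0.31475   0.21525]
  [ 0.09375   0.08250   0.12375   0.28875]
det(I−A) = Σ_j (I−A)_1j·C_1j = (0.55)(0.33750) + (0.00)(0.10875) + (0.00)(0.19125) + (-0.20)(0.09375) = 0.166875
(I − A)⁻¹ = adj(I−A) / det(I−A) ≈
  [   2.02247     0.17978     0.26966     0.62921]
  [   0.65169     2.01348     1.02022     1.04719]
  [   1.14607     1.03521     1.88614     1.28989]
  [   0.56180     0.49438     0.74157     1.73034]
The output multiplier for sector j is the column-j sum of the Leontief inverse (I − A)⁻¹ = adj(I−A) / det(I−A).
Column F of adj(I−A): (0.33750, 0.10875, 0.19125, 0.09375); det(I−A) = 0.166875.
m_F = (0.33750 + 0.10875 + 0.19125 + 0.09375) / 0.166875 = 0.73125 / 0.166875 ≈ 4.3820.

m_F = 4.3820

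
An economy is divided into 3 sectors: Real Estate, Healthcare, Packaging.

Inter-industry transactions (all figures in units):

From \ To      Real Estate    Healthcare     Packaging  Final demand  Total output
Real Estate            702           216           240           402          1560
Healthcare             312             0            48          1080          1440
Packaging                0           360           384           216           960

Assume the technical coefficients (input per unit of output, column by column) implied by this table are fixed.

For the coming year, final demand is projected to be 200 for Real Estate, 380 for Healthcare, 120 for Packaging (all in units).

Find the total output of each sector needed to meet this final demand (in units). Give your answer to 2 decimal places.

x_1 = 705.17, x_2 = 542.33, x_3 = 425.97

Technical coefficients a_ij = z_ij / X_j:
  a_11 = 702/1560 = 0.45, a_21 = 312/1560 = 0.20, a_31 = 0/1560 = 0.00
  a_12 = 216/1440 = 0.15, a_22 = 0/1440 = 0.00, a_32 = 360/1440 = 0.25
  a_13 = 240/960 = 0.25, a_23 = 48/960 = 0.05, a_33 = 384/960 = 0.40
I − A =
  [   0.55    -0.15    -0.25]
  [  -0.20     1.00    -0.05]
  [   0.00    -0.25     0.60]
Cofactors of I−A, C_ij = (−1)^(i+j)·(minor ij) (rows/columns in the sector order above):
  C_11 = (1.00)(0.60) − (-0.05)(-0.25) = 0.5875
  C_12 = −[(-0.20)(0.60) − (-0.05)(0.00)] = 0.1200
  C_13 = (-0.20)(-0.25) − (1.00)(0.00) = 0.0500
  C_21 = −[(-0.15)(0.60) − (-0.25)(-0.25)] = 0.1525
  C_22 = (0.55)(0.60) − (-0.25)(0.00) = 0.3300
  C_23 = −[(0.55)(-0.25) − (-0.15)(0.00)] = 0.1375
  C_31 = (-0.15)(-0.05) − (-0.25)(1.00) = 0.2575
  C_32 = −[(0.55)(-0.05) − (-0.25)(-0.20)] = 0.0775
  C_33 = (0.55)(1.00) − (-0.15)(-0.20) = 0.5200
det(I−A) = Σ_j (I−A)_1j·C_1j = (0.55)(0.5875) + (-0.15)(0.1200) + (-0.25)(0.0500) = 0.292625
adj(I−A) = Cᵀ =
  [ 0.5875   0.1525   0.2575]
  [ 0.1200   0.3300   0.0775]
  [ 0.0500   0.1375   0.5200]
(I − A)⁻¹ = adj(I−A) / det(I−A) ≈
  [   2.0077     0.5211     0.8800]
  [   0.4101     1.1277     0.2648]
  [   0.1709     0.4699     1.7770]
x = (I − A)⁻¹ d = adj(I−A)·d / det(I−A), with det(I−A) = 0.292625:
  x_1 = (0.5875·200 + 0.1525·380 + 0.2575·120) / 0.292625 = 206.35 / 0.292625 ≈ 705.17
  x_2 = (0.1200·200 + 0.3300·380 + 0.0775·120) / 0.292625 = 158.70 / 0.292625 ≈ 542.33
  x_3 = (0.0500·200 + 0.1375·380 + 0.5200·120) / 0.292625 = 124.65 / 0.292625 ≈ 425.97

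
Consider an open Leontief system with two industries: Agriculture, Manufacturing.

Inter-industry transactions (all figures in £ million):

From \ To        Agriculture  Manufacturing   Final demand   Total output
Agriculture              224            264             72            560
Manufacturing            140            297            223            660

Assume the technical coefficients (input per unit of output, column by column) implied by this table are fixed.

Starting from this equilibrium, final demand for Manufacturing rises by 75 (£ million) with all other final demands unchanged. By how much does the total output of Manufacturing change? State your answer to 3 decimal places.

Δx_M = 195.652

Technical coefficients a_ij = z_ij / X_j:
  a_AA = 224/560 = 0.40, a_MA = 140/560 = 0.25
  a_AM = 264/660 = 0.40, a_MM = 297/660 = 0.45
I − A =
  [   0.60    -0.40]
  [  -0.25     0.55]
det(I−A) = (0.60)(0.55) − (-0.40)(-0.25) = 0.2300
adj(I−A) = [[0.55, 0.40], [0.25, 0.60]]
(I − A)⁻¹ = adj(I−A) / det(I−A) ≈
  [   2.3913     1.7391]
  [   1.0870     2.6087]
Δx = (I − A)⁻¹ Δd with Δd having +75 in the Manufacturing component and 0 elsewhere.
So Δx_M = L_MM · (+75), where L_MM = adj(I−A)_MM / det(I−A) = 0.60 / 0.2300.
Δx_M = 0.60 × (+75) / 0.2300 = 45.00 / 0.2300 ≈ 195.652.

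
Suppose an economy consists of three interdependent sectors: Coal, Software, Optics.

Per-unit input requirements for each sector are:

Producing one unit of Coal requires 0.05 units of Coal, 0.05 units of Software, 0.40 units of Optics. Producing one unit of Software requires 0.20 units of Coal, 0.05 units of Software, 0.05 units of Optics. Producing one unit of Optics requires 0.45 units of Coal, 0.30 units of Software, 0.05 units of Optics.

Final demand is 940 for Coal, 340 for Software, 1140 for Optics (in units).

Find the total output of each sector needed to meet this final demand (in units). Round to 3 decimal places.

x_C = 2293.725, x_S = 1182.196, x_O = 2228.000

I − A =
  [   0.95    -0.20    -0.45]
  [  -0.05     0.95    -0.30]
  [  -0.40    -0.05     0.95]
Cofactors of I−A, C_ij = (−1)^(i+j)·(minor ij) (rows/columns in the sector order above):
  C_11 = (0.95)(0.95) − (-0.30)(-0.05) = 0.8875
  C_12 = −[(-0.05)(0.95) − (-0.30)(-0.40)] = 0.1675
  C_13 = (-0.05)(-0.05) − (0.95)(-0.40) = 0.3825
  C_21 = −[(-0.20)(0.95) − (-0.45)(-0.05)] = 0.2125
  C_22 = (0.95)(0.95) − (-0.45)(-0.40) = 0.7225
  C_23 = −[(0.95)(-0.05) − (-0.20)(-0.40)] = 0.1275
  C_31 = (-0.20)(-0.30) − (-0.45)(0.95) = 0.4875
  C_32 = −[(0.95)(-0.30) − (-0.45)(-0.05)] = 0.3075
  C_33 = (0.95)(0.95) − (-0.20)(-0.05) = 0.8925
det(I−A) = Σ_j (I−A)_1j·C_1j = (0.95)(0.8875) + (-0.20)(0.1675) + (-0.45)(0.3825) = 0.6375
adj(I−A) = Cᵀ =
  [ 0.8875   0.2125   0.4875]
  [ 0.1675   0.7225   0.3075]
  [ 0.3825   0.1275   0.8925]
(I − A)⁻¹ = adj(I−A) / det(I−A) ≈
  [   1.3922     0.3333     0.7647]
  [   0.2627     1.1333     0.4824]
  [   0.6000     0.2000     1.4000]
x = (I − A)⁻¹ d = adj(I−A)·d / det(I−A), with det(I−A) = 0.6375:
  x_C = (0.8875·940 + 0.2125·340 + 0.4875·1140) / 0.6375 = 1462.25 / 0.6375 ≈ 2293.725
  x_S = (0.1675·940 + 0.7225·340 + 0.3075·1140) / 0.6375 = 753.65 / 0.6375 ≈ 1182.196
  x_O = (0.3825·940 + 0.1275·340 + 0.8925·1140) / 0.6375 = 1420.35 / 0.6375 = 2228.000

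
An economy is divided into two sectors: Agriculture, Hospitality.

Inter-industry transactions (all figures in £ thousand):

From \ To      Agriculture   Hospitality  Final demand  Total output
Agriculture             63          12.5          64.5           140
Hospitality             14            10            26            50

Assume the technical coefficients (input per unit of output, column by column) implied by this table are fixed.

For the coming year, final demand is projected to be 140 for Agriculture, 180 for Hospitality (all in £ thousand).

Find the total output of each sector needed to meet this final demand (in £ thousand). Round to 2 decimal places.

Technical coefficients a_ij = z_ij / X_j:
  a_11 = 63/140 = 0.45, a_21 = 14/140 = 0.10
  a_12 = 12.5/50 = 0.25, a_22 = 10/50 = 0.20
I − A =
  [   0.55    -0.25]
  [  -0.10     0.80]
det(I−A) = (0.55)(0.80) − (-0.25)(-0.10) = 0.4150
adj(I−A) = [[0.80, 0.25], [0.10, 0.55]]
(I − A)⁻¹ = adj(I−A) / det(I−A) ≈
  [   1.9277     0.6024]
  [   0.2410     1.3253]
x = (I − A)⁻¹ d = adj(I−A)·d / det(I−A), with det(I−A) = 0.4150:
  x_1 = (0.80·140 + 0.25·180) / 0.4150 = 157.00 / 0.4150 ≈ 378.31
  x_2 = (0.10·140 + 0.55·180) / 0.4150 = 113.00 / 0.4150 ≈ 272.29

x_1 = 378.31, x_2 = 272.29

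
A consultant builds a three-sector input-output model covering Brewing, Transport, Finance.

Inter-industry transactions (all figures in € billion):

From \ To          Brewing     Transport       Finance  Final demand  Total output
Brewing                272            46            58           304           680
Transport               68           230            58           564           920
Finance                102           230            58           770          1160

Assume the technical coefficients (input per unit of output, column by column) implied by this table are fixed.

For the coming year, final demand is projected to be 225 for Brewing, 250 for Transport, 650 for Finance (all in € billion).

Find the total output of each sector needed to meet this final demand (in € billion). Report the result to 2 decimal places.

x_B = 486.52, x_T = 456.95, x_F = 881.28

Technical coefficients a_ij = z_ij / X_j:
  a_BB = 272/680 = 0.40, a_TB = 68/680 = 0.10, a_FB = 102/680 = 0.15
  a_BT = 46/920 = 0.05, a_TT = 230/920 = 0.25, a_FT = 230/920 = 0.25
  a_BF = 58/1160 = 0.05, a_TF = 58/1160 = 0.05, a_FF = 58/1160 = 0.05
I − A =
  [   0.60    -0.05    -0.05]
  [  -0.10     0.75    -0.05]
  [  -0.15    -0.25     0.95]
Cofactors of I−A, C_ij = (−1)^(i+j)·(minor ij) (rows/columns in the sector order above):
  C_11 = (0.75)(0.95) − (-0.05)(-0.25) = 0.7000
  C_12 = −[(-0.10)(0.95) − (-0.05)(-0.15)] = 0.1025
  C_13 = (-0.10)(-0.25) − (0.75)(-0.15) = 0.1375
  C_21 = −[(-0.05)(0.95) − (-0.05)(-0.25)] = 0.0600
  C_22 = (0.60)(0.95) − (-0.05)(-0.15) = 0.5625
  C_23 = −[(0.60)(-0.25) − (-0.05)(-0.15)] = 0.1575
  C_31 = (-0.05)(-0.05) − (-0.05)(0.75) = 0.0400
  C_32 = −[(0.60)(-0.05) − (-0.05)(-0.10)] = 0.0350
  C_33 = (0.60)(0.75) − (-0.05)(-0.10) = 0.4450
det(I−A) = Σ_j (I−A)_1j·C_1j = (0.60)(0.7000) + (-0.05)(0.1025) + (-0.05)(0.1375) = 0.4080
adj(I−A) = Cᵀ =
  [ 0.7000   0.0600   0.0400]
  [ 0.1025   0.5625   0.0350]
  [ 0.1375   0.1575   0.4450]
(I − A)⁻¹ = adj(I−A) / det(I−A) ≈
  [   1.7157     0.1471     0.0980]
  [   0.2512     1.3787     0.0858]
  [   0.3370     0.3860     1.0907]
x = (I − A)⁻¹ d = adj(I−A)·d / det(I−A), with det(I−A) = 0.4080:
  x_B = (0.7000·225 + 0.0600·250 + 0.0400·650) / 0.4080 = 198.50 / 0.4080 ≈ 486.52
  x_T = (0.1025·225 + 0.5625·250 + 0.0350·650) / 0.4080 = 186.4375 / 0.4080 ≈ 456.95
  x_F = (0.1375·225 + 0.1575·250 + 0.4450·650) / 0.4080 = 359.5625 / 0.4080 ≈ 881.28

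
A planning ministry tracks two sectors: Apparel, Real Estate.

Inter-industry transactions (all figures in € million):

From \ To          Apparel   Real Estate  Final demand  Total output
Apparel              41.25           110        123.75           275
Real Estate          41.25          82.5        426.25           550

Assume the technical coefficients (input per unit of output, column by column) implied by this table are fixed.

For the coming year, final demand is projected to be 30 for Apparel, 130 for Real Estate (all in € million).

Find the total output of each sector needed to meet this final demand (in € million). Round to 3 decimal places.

Technical coefficients a_ij = z_ij / X_j:
  a_11 = 41.25/275 = 0.15, a_21 = 41.25/275 = 0.15
  a_12 = 110/550 = 0.20, a_22 = 82.5/550 = 0.15
I − A =
  [   0.85    -0.20]
  [  -0.15     0.85]
det(I−A) = (0.85)(0.85) − (-0.20)(-0.15) = 0.6925
adj(I−A) = [[0.85, 0.20], [0.15, 0.85]]
(I − A)⁻¹ = adj(I−A) / det(I−A) ≈
  [   1.2274     0.2888]
  [   0.2166     1.2274]
x = (I − A)⁻¹ d = adj(I−A)·d / det(I−A), with det(I−A) = 0.6925:
  x_1 = (0.85·30 + 0.20·130) / 0.6925 = 51.50 / 0.6925 ≈ 74.368
  x_2 = (0.15·30 + 0.85·130) / 0.6925 = 115.00 / 0.6925 ≈ 166.065

x_1 = 74.368, x_2 = 166.065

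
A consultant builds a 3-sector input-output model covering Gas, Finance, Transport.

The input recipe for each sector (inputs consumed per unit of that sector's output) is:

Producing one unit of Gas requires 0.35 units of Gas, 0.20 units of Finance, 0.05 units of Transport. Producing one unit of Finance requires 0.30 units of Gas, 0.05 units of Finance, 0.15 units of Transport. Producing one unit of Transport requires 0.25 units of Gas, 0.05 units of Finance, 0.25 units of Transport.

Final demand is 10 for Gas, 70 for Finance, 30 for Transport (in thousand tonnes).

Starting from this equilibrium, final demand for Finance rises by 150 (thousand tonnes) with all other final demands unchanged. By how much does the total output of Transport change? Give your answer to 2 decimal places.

I − A =
  [   0.65    -0.30    -0.25]
  [  -0.20     0.95    -0.05]
  [  -0.05    -0.15     0.75]
Cofactors of I−A, C_ij = (−1)^(i+j)·(minor ij) (rows/columns in the sector order above):
  C_11 = (0.95)(0.75) − (-0.05)(-0.15) = 0.7050
  C_12 = −[(-0.20)(0.75) − (-0.05)(-0.05)] = 0.1525
  C_13 = (-0.20)(-0.15) − (0.95)(-0.05) = 0.0775
  C_21 = −[(-0.30)(0.75) − (-0.25)(-0.15)] = 0.2625
  C_22 = (0.65)(0.75) − (-0.25)(-0.05) = 0.4750
  C_23 = −[(0.65)(-0.15) − (-0.30)(-0.05)] = 0.1125
  C_31 = (-0.30)(-0.05) − (-0.25)(0.95) = 0.2525
  C_32 = −[(0.65)(-0.05) − (-0.25)(-0.20)] = 0.0825
  C_33 = (0.65)(0.95) − (-0.30)(-0.20) = 0.5575
det(I−A) = Σ_j (I−A)_1j·C_1j = (0.65)(0.7050) + (-0.30)(0.1525) + (-0.25)(0.0775) = 0.393125
adj(I−A) = Cᵀ =
  [ 0.7050   0.2625   0.2525]
  [ 0.1525   0.4750   0.0825]
  [ 0.0775   0.1125   0.5575]
(I − A)⁻¹ = adj(I−A) / det(I−A) ≈
  [   1.7933     0.6677     0.6423]
  [   0.3879     1.2083     0.2099]
  [   0.1971     0.2862     1.4181]
Δx = (I − A)⁻¹ Δd with Δd having +150 in the Finance component and 0 elsewhere.
So Δx_T = L_TF · (+150), where L_TF = adj(I−A)_TF / det(I−A) = 0.1125 / 0.393125.
Δx_T = 0.1125 × (+150) / 0.393125 = 16.875 / 0.393125 ≈ 42.93.

Δx_T = 42.93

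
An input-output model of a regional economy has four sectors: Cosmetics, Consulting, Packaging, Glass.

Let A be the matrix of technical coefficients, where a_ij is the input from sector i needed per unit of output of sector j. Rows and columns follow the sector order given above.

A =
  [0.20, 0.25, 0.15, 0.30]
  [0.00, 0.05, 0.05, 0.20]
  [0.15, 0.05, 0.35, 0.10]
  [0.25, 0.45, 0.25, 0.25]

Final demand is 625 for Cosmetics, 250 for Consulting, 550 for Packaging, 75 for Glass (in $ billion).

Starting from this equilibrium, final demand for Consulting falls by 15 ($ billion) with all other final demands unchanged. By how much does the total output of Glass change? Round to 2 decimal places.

Δx_4 = -20.23

I − A =
  [   0.80    -0.25    -0.15    -0.30]
  [   0.00     0.95    -0.05    -0.20]
  [  -0.15    -0.05     0.65    -0.10]
  [  -0.25    -0.45    -0.25     0.75]
Compute the cofactors C_ij = (−1)^(i+j)·(3×3 minor ij) of I−A; the adjugate is their transpose:
adj(I−A) = Cᵀ =
  [ 0.374250   0.219500   0.193250   0.234000]
  [ 0.046875   0.289375   0.073750   0.105750]
  [ 0.119625   0.116875   0.414250   0.134250]
  [ 0.192750   0.285750   0.246750   0.468750]
det(I−A) = Σ_j (I−A)_1j·C_1j = (0.80)(0.374250) + (-0.25)(0.046875) + (-0.15)(0.119625) + (-0.30)(0.192750) = 0.2119125
(I − A)⁻¹ = adj(I−A) / det(I−A) ≈
  [   1.7661     1.0358     0.9119     1.1042]
  [   0.2212     1.3655     0.3480     0.4990]
  [   0.5645     0.5515     1.9548     0.6335]
  [   0.9096     1.3484     1.1644     2.2120]
Δx = (I − A)⁻¹ Δd with Δd having -15 in the Consulting component and 0 elsewhere.
So Δx_4 = L_42 · (-15), where L_42 = adj(I−A)_42 / det(I−A) = 0.285750 / 0.2119125.
Δx_4 = 0.285750 × (-15) / 0.2119125 = -4.28625 / 0.2119125 ≈ -20.23.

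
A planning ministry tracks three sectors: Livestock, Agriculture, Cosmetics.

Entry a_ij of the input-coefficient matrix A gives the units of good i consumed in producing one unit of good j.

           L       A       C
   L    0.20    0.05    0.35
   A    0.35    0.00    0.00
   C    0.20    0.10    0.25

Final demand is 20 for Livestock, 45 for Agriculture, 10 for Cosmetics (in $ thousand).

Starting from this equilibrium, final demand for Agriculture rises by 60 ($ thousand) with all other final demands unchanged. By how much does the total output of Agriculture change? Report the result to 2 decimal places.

Δx_A = 63.02

I − A =
  [   0.80    -0.05    -0.35]
  [  -0.35     1.00     0.00]
  [  -0.20    -0.10     0.75]
Cofactors of I−A, C_ij = (−1)^(i+j)·(minor ij) (rows/columns in the sector order above):
  C_11 = (1.00)(0.75) − (0.00)(-0.10) = 0.7500
  C_12 = −[(-0.35)(0.75) − (0.00)(-0.20)] = 0.2625
  C_13 = (-0.35)(-0.10) − (1.00)(-0.20) = 0.2350
  C_21 = −[(-0.05)(0.75) − (-0.35)(-0.10)] = 0.0725
  C_22 = (0.80)(0.75) − (-0.35)(-0.20) = 0.5300
  C_23 = −[(0.80)(-0.10) − (-0.05)(-0.20)] = 0.0900
  C_31 = (-0.05)(0.00) − (-0.35)(1.00) = 0.3500
  C_32 = −[(0.80)(0.00) − (-0.35)(-0.35)] = 0.1225
  C_33 = (0.80)(1.00) − (-0.05)(-0.35) = 0.7825
det(I−A) = Σ_j (I−A)_1j·C_1j = (0.80)(0.7500) + (-0.05)(0.2625) + (-0.35)(0.2350) = 0.504625
adj(I−A) = Cᵀ =
  [ 0.7500   0.0725   0.3500]
  [ 0.2625   0.5300   0.1225]
  [ 0.2350   0.0900   0.7825]
(I − A)⁻¹ = adj(I−A) / det(I−A) ≈
  [   1.4863     0.1437     0.6936]
  [   0.5202     1.0503     0.2428]
  [   0.4657     0.1784     1.5507]
Δx = (I − A)⁻¹ Δd with Δd having +60 in the Agriculture component and 0 elsewhere.
So Δx_A = L_AA · (+60), where L_AA = adj(I−A)_AA / det(I−A) = 0.5300 / 0.504625.
Δx_A = 0.5300 × (+60) / 0.504625 = 31.80 / 0.504625 ≈ 63.02.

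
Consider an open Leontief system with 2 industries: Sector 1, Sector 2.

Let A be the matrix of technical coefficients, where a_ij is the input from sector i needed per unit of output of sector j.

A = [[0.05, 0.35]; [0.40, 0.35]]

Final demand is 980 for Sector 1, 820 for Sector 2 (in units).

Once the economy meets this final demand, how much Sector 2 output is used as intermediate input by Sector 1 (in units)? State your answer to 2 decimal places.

z_21 = 774.03

I − A =
  [   0.95    -0.35]
  [  -0.40     0.65]
det(I−A) = (0.95)(0.65) − (-0.35)(-0.40) = 0.4775
adj(I−A) = [[0.65, 0.35], [0.40, 0.95]]
(I − A)⁻¹ = adj(I−A) / det(I−A) ≈
  [   1.3613     0.7330]
  [   0.8377     1.9895]
First solve x = (I − A)⁻¹ d = adj(I−A)·d / det(I−A); in particular x_1 = (0.65·980 + 0.35·820) / 0.4775 = 924.00 / 0.4775 ≈ 1935.0785.
Intermediate flow from 2 to 1: z_21 = a_21 · x_1 = 0.40 × 924.00 / 0.4775 = 369.60 / 0.4775 ≈ 774.03.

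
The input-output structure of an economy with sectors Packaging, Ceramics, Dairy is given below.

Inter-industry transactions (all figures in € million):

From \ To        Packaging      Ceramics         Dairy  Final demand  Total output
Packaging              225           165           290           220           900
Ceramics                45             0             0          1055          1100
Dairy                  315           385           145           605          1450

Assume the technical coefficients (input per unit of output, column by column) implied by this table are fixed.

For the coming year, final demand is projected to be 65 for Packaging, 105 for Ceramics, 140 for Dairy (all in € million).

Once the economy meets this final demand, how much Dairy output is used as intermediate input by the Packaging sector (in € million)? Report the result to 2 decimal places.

z_DP = 63.57

Technical coefficients a_ij = z_ij / X_j:
  a_PP = 225/900 = 0.25, a_CP = 45/900 = 0.05, a_DP = 315/900 = 0.35
  a_PC = 165/1100 = 0.15, a_CC = 0/1100 = 0.00, a_DC = 385/1100 = 0.35
  a_PD = 290/1450 = 0.20, a_CD = 0/1450 = 0.00, a_DD = 145/1450 = 0.10
I − A =
  [   0.75    -0.15    -0.20]
  [  -0.05     1.00     0.00]
  [  -0.35    -0.35     0.90]
Cofactors of I−A, C_ij = (−1)^(i+j)·(minor ij) (rows/columns in the sector order above):
  C_11 = (1.00)(0.90) − (0.00)(-0.35) = 0.9000
  C_12 = −[(-0.05)(0.90) − (0.00)(-0.35)] = 0.0450
  C_13 = (-0.05)(-0.35) − (1.00)(-0.35) = 0.3675
  C_21 = −[(-0.15)(0.90) − (-0.20)(-0.35)] = 0.2050
  C_22 = (0.75)(0.90) − (-0.20)(-0.35) = 0.6050
  C_23 = −[(0.75)(-0.35) − (-0.15)(-0.35)] = 0.3150
  C_31 = (-0.15)(0.00) − (-0.20)(1.00) = 0.2000
  C_32 = −[(0.75)(0.00) − (-0.20)(-0.05)] = 0.0100
  C_33 = (0.75)(1.00) − (-0.15)(-0.05) = 0.7425
det(I−A) = Σ_j (I−A)_1j·C_1j = (0.75)(0.9000) + (-0.15)(0.0450) + (-0.20)(0.3675) = 0.59475
adj(I−A) = Cᵀ =
  [ 0.9000   0.2050   0.2000]
  [ 0.0450   0.6050   0.0100]
  [ 0.3675   0.3150   0.7425]
(I − A)⁻¹ = adj(I−A) / det(I−A) ≈
  [   1.5132     0.3447     0.3363]
  [   0.0757     1.0172     0.0168]
  [   0.6179     0.5296     1.2484]
First solve x = (I − A)⁻¹ d = adj(I−A)·d / det(I−A); in particular x_P = (0.9000·65 + 0.2050·105 + 0.2000·140) / 0.59475 = 108.025 / 0.59475 ≈ 181.6309.
Intermediate flow from D to P: z_DP = a_DP · x_P = 0.35 × 108.025 / 0.59475 = 37.80875 / 0.59475 ≈ 63.57.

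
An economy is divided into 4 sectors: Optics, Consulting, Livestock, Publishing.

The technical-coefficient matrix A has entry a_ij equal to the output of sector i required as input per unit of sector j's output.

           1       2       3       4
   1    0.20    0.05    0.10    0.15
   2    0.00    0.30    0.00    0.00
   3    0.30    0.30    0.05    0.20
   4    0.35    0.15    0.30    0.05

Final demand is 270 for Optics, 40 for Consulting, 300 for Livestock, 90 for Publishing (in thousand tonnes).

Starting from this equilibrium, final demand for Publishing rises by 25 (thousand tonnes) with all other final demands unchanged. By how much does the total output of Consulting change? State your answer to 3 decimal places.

Δx_2 = 0.000

I − A =
  [   0.80    -0.05    -0.10    -0.15]
  [   0.00     0.70     0.00     0.00]
  [  -0.30    -0.30     0.95    -0.20]
  [  -0.35    -0.15    -0.30     0.95]
Compute the cofactors C_ij = (−1)^(i+j)·(3×3 minor ij) of I−A; the adjugate is their transpose:
adj(I−A) = Cᵀ =
  [ 0.589750   0.108500   0.098000   0.113750]
  [ 0.000000   0.575125   0.000000   0.000000]
  [ 0.248500   0.260750   0.495250   0.143500]
  [ 0.295750   0.213125   0.192500   0.511000]
det(I−A) = Σ_j (I−A)_1j·C_1j = (0.80)(0.589750) + (-0.05)(0.000000) + (-0.10)(0.248500) + (-0.15)(0.295750) = 0.4025875
(I − A)⁻¹ = adj(I−A) / det(I−A) ≈
  [   1.4649     0.2695     0.2434     0.2825]
  [   0.0000     1.4286     0.0000     0.0000]
  [   0.6173     0.6477     1.2302     0.3564]
  [   0.7346     0.5294     0.4782     1.2693]
Δx = (I − A)⁻¹ Δd with Δd having +25 in the Publishing component and 0 elsewhere.
So Δx_2 = L_24 · (+25), where L_24 = adj(I−A)_24 / det(I−A) = 0.000000 / 0.4025875.
Δx_2 = 0.000000 × (+25) / 0.4025875 = 0.00 / 0.4025875 = 0.000.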